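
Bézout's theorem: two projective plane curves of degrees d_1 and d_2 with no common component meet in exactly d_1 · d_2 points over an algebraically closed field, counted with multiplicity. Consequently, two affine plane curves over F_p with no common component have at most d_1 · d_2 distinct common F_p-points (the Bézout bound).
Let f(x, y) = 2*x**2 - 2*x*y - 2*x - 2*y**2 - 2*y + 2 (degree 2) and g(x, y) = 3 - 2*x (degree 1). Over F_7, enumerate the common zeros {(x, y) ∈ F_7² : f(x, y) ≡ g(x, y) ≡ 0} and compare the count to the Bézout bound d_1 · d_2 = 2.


Common zeros: {(5, 0), (5, 1)}; count = 2; Bézout bound = 2.

deg(f) = 2, deg(g) = 1, so Bézout bound = 2.
Scan x ∈ F_7. For each x, list the y ∈ F_7 with f(x, y) ≡ 0 and those with g(x, y) ≡ 0 (mod 7); the common zeros in that column are the intersection.
  x = 0: f ≡ 0 at y ∈ ∅; g ≡ 0 at y ∈ ∅; common: ∅.
  x = 1: f ≡ 0 at y ∈ {2, 3}; g ≡ 0 at y ∈ ∅; common: ∅.
  x = 2: f ≡ 0 at y ∈ {2}; g ≡ 0 at y ∈ ∅; common: ∅.
  x = 3: f ≡ 0 at y ∈ {0, 3}; g ≡ 0 at y ∈ ∅; common: ∅.
  x = 4: f ≡ 0 at y ∈ {1}; g ≡ 0 at y ∈ ∅; common: ∅.
  x = 5: f ≡ 0 at y ∈ {0, 1}; g ≡ 0 at y ∈ {0, 1, 2, 3, 4, 5, 6}; common: {0, 1}.
  x = 6: f ≡ 0 at y ∈ ∅; g ≡ 0 at y ∈ ∅; common: ∅.
Collecting: common zeros = {(5, 0), (5, 1)}, so the count is 2.
Comparison with the Bézout bound: 2 ≤ 2 = deg(f)·deg(g), as expected for curves with no common component (the bound is attained).


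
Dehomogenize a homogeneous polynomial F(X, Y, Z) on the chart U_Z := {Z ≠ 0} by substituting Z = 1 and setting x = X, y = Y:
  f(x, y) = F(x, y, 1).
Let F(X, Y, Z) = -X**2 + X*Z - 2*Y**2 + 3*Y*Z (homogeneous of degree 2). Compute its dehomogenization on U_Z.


f(x, y) = -x**2 + x - 2*y**2 + 3*y

On U_Z we set Z = 1. Each monomial c·X^i·Y^j·Z^k in F becomes c·x^i·y^j·1^k = c·x^i·y^j.
Substituting Z = 1: F(X, Y, 1) = -x**2 + x - 2*y**2 + 3*y.
Note: deg(f) ≤ deg(F) = 2; strict inequality happens when F is divisible by Z (lost terms).


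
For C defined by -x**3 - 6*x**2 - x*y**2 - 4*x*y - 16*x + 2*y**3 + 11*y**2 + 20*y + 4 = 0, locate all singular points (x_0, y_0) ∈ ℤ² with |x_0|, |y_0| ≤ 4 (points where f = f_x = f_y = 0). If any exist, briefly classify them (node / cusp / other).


Singular points: {(-2, -2)}; classification: cusp.

Compute partial derivatives:
  f_x = -3*x**2 - 12*x - y**2 - 4*y - 16.
  f_y = -2*x*y - 4*x + 6*y**2 + 22*y + 20.
Scan x_0 ∈ {−4, ..., 4}. For each x_0, f_y(x_0, y) is a polynomial in y; find its integer roots y ∈ {−4, ..., 4}, then test f_x and f at those candidates.
  x = -4: f_y(-4, y) = 6*y**2 + 30*y + 36; vanishes at y ∈ {-3, -2}. (-4, -3): f_x = -13 ≠ 0; (-4, -2): f_x = -12 ≠ 0.
  x = -3: f_y(-3, y) = 6*y**2 + 28*y + 32; vanishes at y ∈ {-2}. (-3, -2): f_x = -3 ≠ 0.
  x = -2: f_y(-2, y) = 6*y**2 + 26*y + 28; vanishes at y ∈ {-2}. (-2, -2): f_x = 0, f = 0 — SINGULAR.
  x = -1: f_y(-1, y) = 6*y**2 + 24*y + 24; vanishes at y ∈ {-2}. (-1, -2): f_x = -3 ≠ 0.
  x = 0: f_y(0, y) = 6*y**2 + 22*y + 20; vanishes at y ∈ {-2}. (0, -2): f_x = -12 ≠ 0.
  x = 1: f_y(1, y) = 6*y**2 + 20*y + 16; vanishes at y ∈ {-2}. (1, -2): f_x = -27 ≠ 0.
  x = 2: f_y(2, y) = 6*y**2 + 18*y + 12; vanishes at y ∈ {-2, -1}. (2, -2): f_x = -48 ≠ 0; (2, -1): f_x = -49 ≠ 0.
  x = 3: f_y(3, y) = 6*y**2 + 16*y + 8; vanishes at y ∈ {-2}. (3, -2): f_x = -75 ≠ 0.
  x = 4: f_y(4, y) = 6*y**2 + 14*y + 4; vanishes at y ∈ {-2}. (4, -2): f_x = -108 ≠ 0.
Only singular point on the grid: (-2, -2).
Classify: substitute x = -2 + u, y = -2 + v and expand: f = -u**3 - u*v**2 + 2*v**3 + v**2.
No constant or linear terms (consistent with a singular point). Quadratic part: v**2. Cubic part: -u**3 - u*v**2 + 2*v**3.
The quadratic part v**2 is a perfect square, so there is a single (double) tangent line v = 0, i.e. y = -2. Restricting the cubic part to that line (v = 0) leaves -u**3 ≠ 0, so f is not divisible by v and the branch is v² ≈ u**3 to lowest order — this is a cusp.
Classification: cusp.


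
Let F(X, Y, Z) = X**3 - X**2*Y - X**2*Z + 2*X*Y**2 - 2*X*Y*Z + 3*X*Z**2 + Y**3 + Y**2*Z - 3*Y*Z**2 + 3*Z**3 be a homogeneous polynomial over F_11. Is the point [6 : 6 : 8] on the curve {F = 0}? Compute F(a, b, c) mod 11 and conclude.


F(6,6,8) ≡ 2 (mod 11); P is NOT on the curve.

Evaluate F(6, 6, 8) term-by-term (mod 11).
  X**3 ↦ 1·216·1·1 = 216
  -X**2*Y ↦ -1·36·6·1 = -216
  -X**2*Z ↦ -1·36·1·8 = -288
  2*X*Y**2 ↦ 2·6·36·1 = 432
  -2*X*Y*Z ↦ -2·6·6·8 = -576
  3*X*Z**2 ↦ 3·6·1·64 = 1152
  Y**3 ↦ 1·1·216·1 = 216
  Y**2*Z ↦ 1·1·36·8 = 288
  -3*Y*Z**2 ↦ -3·1·6·64 = -1152
  3*Z**3 ↦ 3·1·1·512 = 1536
Sum: F(6, 6, 8) = (216) + (-216) + (-288) + (432) + (-576) + (1152) + (216) + (288) + (-1152) + (1536) = 1608.
Reducing mod 11: 1608 ≡ 2 (mod 11).
Since F(a, b, c) ≡ 2 ≠ 0 (mod 11), P does NOT lie on the curve.


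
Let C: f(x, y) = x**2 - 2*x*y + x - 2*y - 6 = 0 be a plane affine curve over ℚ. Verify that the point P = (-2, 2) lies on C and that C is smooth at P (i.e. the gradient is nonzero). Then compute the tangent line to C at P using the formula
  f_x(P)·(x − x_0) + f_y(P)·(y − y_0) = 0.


Tangent line at P: -7*x + 2*y - 18 = 0.

Step 1: f(-2, 2) = 0, so P lies on C.
Step 2: partial derivatives
  f_x(x, y) = 2*x - 2*y + 1, f_y(x, y) = -2*x - 2.
  f_x(P) = -7, f_y(P) = 2 (gradient nonzero, so P is smooth).
Step 3: tangent line at P: -7·(x − -2) + 2·(y − 2) = 0.
Expanding: -7*x + 2*y - 18 = 0.


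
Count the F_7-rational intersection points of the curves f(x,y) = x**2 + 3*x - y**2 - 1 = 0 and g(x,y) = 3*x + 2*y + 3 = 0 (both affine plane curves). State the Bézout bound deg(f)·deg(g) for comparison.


Common zeros: {(5, 5)}; count = 1; Bézout bound = 2.

deg(f) = 2, deg(g) = 1, so Bézout bound = 2.
Scan x ∈ F_7. For each x, list the y ∈ F_7 with f(x, y) ≡ 0 and those with g(x, y) ≡ 0 (mod 7); the common zeros in that column are the intersection.
  x = 0: f ≡ 0 at y ∈ ∅; g ≡ 0 at y ∈ {2}; common: ∅.
  x = 1: f ≡ 0 at y ∈ ∅; g ≡ 0 at y ∈ {4}; common: ∅.
  x = 2: f ≡ 0 at y ∈ {3, 4}; g ≡ 0 at y ∈ {6}; common: ∅.
  x = 3: f ≡ 0 at y ∈ ∅; g ≡ 0 at y ∈ {1}; common: ∅.
  x = 4: f ≡ 0 at y ∈ ∅; g ≡ 0 at y ∈ {3}; common: ∅.
  x = 5: f ≡ 0 at y ∈ {2, 5}; g ≡ 0 at y ∈ {5}; common: {5}.
  x = 6: f ≡ 0 at y ∈ {2, 5}; g ≡ 0 at y ∈ {0}; common: ∅.
Collecting: common zeros = {(5, 5)}, so the count is 1.
Comparison with the Bézout bound: 1 ≤ 2 = deg(f)·deg(g), as expected for curves with no common component (the affine F_7-count falls short of the bound because intersections may lie at infinity, over extension fields, or carry multiplicity).


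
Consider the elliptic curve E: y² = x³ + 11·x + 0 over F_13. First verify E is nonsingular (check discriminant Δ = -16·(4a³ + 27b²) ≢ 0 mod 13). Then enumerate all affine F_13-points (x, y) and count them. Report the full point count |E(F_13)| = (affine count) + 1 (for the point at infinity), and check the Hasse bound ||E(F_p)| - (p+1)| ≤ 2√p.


Affine points = {(0, 0), (1, 5), (1, 8), (2, 2), (2, 11), (4, 2), (4, 11), (6, 3), (6, 10), (7, 2), (7, 11), (9, 3), (9, 10), (11, 3), (11, 10), (12, 1), (12, 12)}; affine count = 17; |E(F_13)| = 18.

Discriminant check: Δ ∝ 4a³ + 27b² = 4·11³ + 27·0² = 4·1331 + 27·0 ≡ 7 (mod 13). Nonzero ⇒ E is nonsingular.
For each x ∈ F_13, compute rhs = x³ + 11·x + 0 mod 13, then count y ∈ F_13 with y² ≡ rhs.
  x = 0: rhs = 0, matching y values: 0 (1 points).
  x = 1: rhs = 12, matching y values: 5, 8 (2 points).
  x = 2: rhs = 4, matching y values: 2, 11 (2 points).
  x = 3: rhs = 8, matching y values: none (0 points).
  x = 4: rhs = 4, matching y values: 2, 11 (2 points).
  x = 5: rhs = 11, matching y values: none (0 points).
  x = 6: rhs = 9, matching y values: 3, 10 (2 points).
  x = 7: rhs = 4, matching y values: 2, 11 (2 points).
  x = 8: rhs = 2, matching y values: none (0 points).
  x = 9: rhs = 9, matching y values: 3, 10 (2 points).
  x = 10: rhs = 5, matching y values: none (0 points).
  x = 11: rhs = 9, matching y values: 3, 10 (2 points).
  x = 12: rhs = 1, matching y values: 1, 12 (2 points).
Total affine count: 17.
Full point count |E(F_13)| = 17 + 1 = 18.
Hasse bound: |18 − (13+1)| = |4| = 4 ≤ 2√13 ≈ 7.2111 ✓.


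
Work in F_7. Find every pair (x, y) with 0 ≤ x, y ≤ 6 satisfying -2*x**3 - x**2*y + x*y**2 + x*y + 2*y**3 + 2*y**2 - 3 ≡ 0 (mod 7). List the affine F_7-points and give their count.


Affine F_7-points: {(0, 2), (1, 1), (3, 1), (5, 3), (6, 1), (6, 3), (6, 6)}; count = 7.

For each of the 49 pairs (x, y) ∈ F_7², evaluate f(x, y) mod 7. Record the zeros.
  x = 0: [0↦4, 1↦1, 2↦0, 3↦6, 4↦3, 5↦3, 6↦4]  zeros at y ∈ {2}
  x = 1: [0↦2, 1↦0, 2↦2, 3↦6, 4↦3, 5↦5, 6↦3]  zeros at y ∈ {1}
  x = 2: [0↦2, 1↦6, 2↦2, 3↦2, 4↦4, 5↦6, 6↦6]  zeros at y ∈ ∅
  x = 3: [0↦6, 1↦0, 2↦2, 3↦3, 4↦1, 5↦1, 6↦1]  zeros at y ∈ {1}
  x = 4: [0↦2, 1↦5, 2↦4, 3↦4, 4↦3, 5↦6, 6↦4]  zeros at y ∈ ∅
  x = 5: [0↦6, 1↦2, 2↦3, 3↦0, 4↦5, 5↦2, 6↦3]  zeros at y ∈ {3}
  x = 6: [0↦6, 1↦0, 2↦1, 3↦0, 4↦2, 5↦5, 6↦0]  zeros at y ∈ {1, 3, 6}
Collecting zeros: affine points = {(0, 2), (1, 1), (3, 1), (5, 3), (6, 1), (6, 3), (6, 6)}.
Total count |C(F_7)_aff| = 7.


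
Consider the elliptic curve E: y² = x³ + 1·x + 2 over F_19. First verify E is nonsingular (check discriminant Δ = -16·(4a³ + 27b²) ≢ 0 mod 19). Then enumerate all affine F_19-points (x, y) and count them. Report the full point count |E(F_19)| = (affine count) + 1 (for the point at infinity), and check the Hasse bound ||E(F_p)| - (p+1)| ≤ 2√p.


Affine points = {(1, 2), (1, 17), (8, 3), (8, 16), (10, 9), (10, 10), (14, 9), (14, 10), (17, 7), (17, 12), (18, 0)}; affine count = 11; |E(F_19)| = 12.

Discriminant check: Δ ∝ 4a³ + 27b² = 4·1³ + 27·2² = 4·1 + 27·4 ≡ 17 (mod 19). Nonzero ⇒ E is nonsingular.
For each x ∈ F_19, compute rhs = x³ + 1·x + 2 mod 19, then count y ∈ F_19 with y² ≡ rhs.
  x = 0: rhs = 2, matching y values: none (0 points).
  x = 1: rhs = 4, matching y values: 2, 17 (2 points).
  x = 2: rhs = 12, matching y values: none (0 points).
  x = 3: rhs = 13, matching y values: none (0 points).
  x = 4: rhs = 13, matching y values: none (0 points).
  x = 5: rhs = 18, matching y values: none (0 points).
  x = 6: rhs = 15, matching y values: none (0 points).
  x = 7: rhs = 10, matching y values: none (0 points).
  x = 8: rhs = 9, matching y values: 3, 16 (2 points).
  x = 9: rhs = 18, matching y values: none (0 points).
  x = 10: rhs = 5, matching y values: 9, 10 (2 points).
  x = 11: rhs = 14, matching y values: none (0 points).
  x = 12: rhs = 13, matching y values: none (0 points).
  x = 13: rhs = 8, matching y values: none (0 points).
  x = 14: rhs = 5, matching y values: 9, 10 (2 points).
  x = 15: rhs = 10, matching y values: none (0 points).
  x = 16: rhs = 10, matching y values: none (0 points).
  x = 17: rhs = 11, matching y values: 7, 12 (2 points).
  x = 18: rhs = 0, matching y values: 0 (1 points).
Total affine count: 11.
Full point count |E(F_19)| = 11 + 1 = 12.
Hasse bound: |12 − (19+1)| = |-8| = 8 ≤ 2√19 ≈ 8.7178 ✓.


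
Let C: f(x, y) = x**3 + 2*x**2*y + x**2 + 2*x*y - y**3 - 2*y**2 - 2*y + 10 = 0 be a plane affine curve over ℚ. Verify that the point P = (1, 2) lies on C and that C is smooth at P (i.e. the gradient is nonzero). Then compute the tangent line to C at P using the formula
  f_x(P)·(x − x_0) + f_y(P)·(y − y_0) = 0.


Tangent line at P: 17*x - 18*y + 19 = 0.

Step 1: f(1, 2) = 0, so P lies on C.
Step 2: partial derivatives
  f_x(x, y) = 3*x**2 + 4*x*y + 2*x + 2*y, f_y(x, y) = 2*x**2 + 2*x - 3*y**2 - 4*y - 2.
  f_x(P) = 17, f_y(P) = -18 (gradient nonzero, so P is smooth).
Step 3: tangent line at P: 17·(x − 1) + -18·(y − 2) = 0.
Expanding: 17*x - 18*y + 19 = 0.


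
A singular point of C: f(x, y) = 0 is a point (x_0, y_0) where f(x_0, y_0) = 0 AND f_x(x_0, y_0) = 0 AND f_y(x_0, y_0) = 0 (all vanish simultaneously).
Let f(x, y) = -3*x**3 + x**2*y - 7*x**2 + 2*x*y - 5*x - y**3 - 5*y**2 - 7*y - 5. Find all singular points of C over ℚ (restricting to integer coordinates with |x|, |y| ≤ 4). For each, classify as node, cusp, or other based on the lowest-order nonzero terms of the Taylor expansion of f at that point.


Singular points: {(-1, -2)}; classification: cusp.

Compute partial derivatives:
  f_x = -9*x**2 + 2*x*y - 14*x + 2*y - 5.
  f_y = x**2 + 2*x - 3*y**2 - 10*y - 7.
Scan x_0 ∈ {−4, ..., 4}. For each x_0, f_y(x_0, y) is a polynomial in y; find its integer roots y ∈ {−4, ..., 4}, then test f_x and f at those candidates.
  x = -4: f_y(-4, y) = -3*y**2 - 10*y + 1; no integer root y with |y| ≤ 4.
  x = -3: f_y(-3, y) = -3*y**2 - 10*y - 4; no integer root y with |y| ≤ 4.
  x = -2: f_y(-2, y) = -3*y**2 - 10*y - 7; vanishes at y ∈ {-1}. (-2, -1): f_x = -11 ≠ 0.
  x = -1: f_y(-1, y) = -3*y**2 - 10*y - 8; vanishes at y ∈ {-2}. (-1, -2): f_x = 0, f = 0 — SINGULAR.
  x = 0: f_y(0, y) = -3*y**2 - 10*y - 7; vanishes at y ∈ {-1}. (0, -1): f_x = -7 ≠ 0.
  x = 1: f_y(1, y) = -3*y**2 - 10*y - 4; no integer root y with |y| ≤ 4.
  x = 2: f_y(2, y) = -3*y**2 - 10*y + 1; no integer root y with |y| ≤ 4.
  x = 3: f_y(3, y) = -3*y**2 - 10*y + 8; vanishes at y ∈ {-4}. (3, -4): f_x = -160 ≠ 0.
  x = 4: f_y(4, y) = -3*y**2 - 10*y + 17; no integer root y with |y| ≤ 4.
Only singular point on the grid: (-1, -2).
Classify: substitute x = -1 + u, y = -2 + v and expand: f = -3*u**3 + u**2*v - v**3 + v**2.
No constant or linear terms (consistent with a singular point). Quadratic part: v**2. Cubic part: -3*u**3 + u**2*v - v**3.
The quadratic part v**2 is a perfect square, so there is a single (double) tangent line v = 0, i.e. y = -2. Restricting the cubic part to that line (v = 0) leaves -3*u**3 ≠ 0, so f is not divisible by v and the branch is v² ≈ 3*u**3 to lowest order — this is a cusp.
Classification: cusp.


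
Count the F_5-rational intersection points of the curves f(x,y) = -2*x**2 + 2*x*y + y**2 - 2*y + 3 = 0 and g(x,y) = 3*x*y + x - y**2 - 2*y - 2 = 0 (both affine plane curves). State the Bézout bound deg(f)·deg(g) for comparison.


Common zeros: {(2, 0)}; count = 1; Bézout bound = 4.

deg(f) = 2, deg(g) = 2, so Bézout bound = 4.
Scan x ∈ F_5. For each x, list the y ∈ F_5 with f(x, y) ≡ 0 and those with g(x, y) ≡ 0 (mod 5); the common zeros in that column are the intersection.
  x = 0: f ≡ 0 at y ∈ ∅; g ≡ 0 at y ∈ {1, 2}; common: ∅.
  x = 1: f ≡ 0 at y ∈ {2, 3}; g ≡ 0 at y ∈ ∅; common: ∅.
  x = 2: f ≡ 0 at y ∈ {0, 3}; g ≡ 0 at y ∈ {0, 4}; common: {0}.
  x = 3: f ≡ 0 at y ∈ {0, 1}; g ≡ 0 at y ∈ ∅; common: ∅.
  x = 4: f ≡ 0 at y ∈ ∅; g ≡ 0 at y ∈ ∅; common: ∅.
Collecting: common zeros = {(2, 0)}, so the count is 1.
Comparison with the Bézout bound: 1 ≤ 4 = deg(f)·deg(g), as expected for curves with no common component (the affine F_5-count falls short of the bound because intersections may lie at infinity, over extension fields, or carry multiplicity).


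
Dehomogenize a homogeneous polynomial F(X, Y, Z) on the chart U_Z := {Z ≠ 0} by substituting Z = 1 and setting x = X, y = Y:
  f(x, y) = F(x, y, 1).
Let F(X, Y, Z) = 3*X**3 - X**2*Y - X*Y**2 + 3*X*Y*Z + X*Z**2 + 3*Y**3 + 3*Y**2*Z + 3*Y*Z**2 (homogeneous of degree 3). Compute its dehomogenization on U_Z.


f(x, y) = 3*x**3 - x**2*y - x*y**2 + 3*x*y + x + 3*y**3 + 3*y**2 + 3*y

On U_Z we set Z = 1. Each monomial c·X^i·Y^j·Z^k in F becomes c·x^i·y^j·1^k = c·x^i·y^j.
Substituting Z = 1: F(X, Y, 1) = 3*x**3 - x**2*y - x*y**2 + 3*x*y + x + 3*y**3 + 3*y**2 + 3*y.
Note: deg(f) ≤ deg(F) = 3; strict inequality happens when F is divisible by Z (lost terms).


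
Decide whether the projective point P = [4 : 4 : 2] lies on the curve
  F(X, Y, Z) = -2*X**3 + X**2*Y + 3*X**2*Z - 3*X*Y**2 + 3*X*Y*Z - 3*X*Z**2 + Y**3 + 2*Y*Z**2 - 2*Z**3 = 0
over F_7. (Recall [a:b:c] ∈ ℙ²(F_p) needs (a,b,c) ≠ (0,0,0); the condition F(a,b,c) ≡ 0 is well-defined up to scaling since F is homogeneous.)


F(4,4,2) ≡ 3 (mod 7); P is NOT on the curve.

Evaluate F(4, 4, 2) term-by-term (mod 7).
  -2*X**3 ↦ -2·64·1·1 = -128
  X**2*Y ↦ 1·16·4·1 = 64
  3*X**2*Z ↦ 3·16·1·2 = 96
  -3*X*Y**2 ↦ -3·4·16·1 = -192
  3*X*Y*Z ↦ 3·4·4·2 = 96
  -3*X*Z**2 ↦ -3·4·1·4 = -48
  Y**3 ↦ 1·1·64·1 = 64
  2*Y*Z**2 ↦ 2·1·4·4 = 32
  -2*Z**3 ↦ -2·1·1·8 = -16
Sum: F(4, 4, 2) = (-128) + (64) + (96) + (-192) + (96) + (-48) + (64) + (32) + (-16) = -32.
Reducing mod 7: -32 ≡ 3 (mod 7).
Since F(a, b, c) ≡ 3 ≠ 0 (mod 7), P does NOT lie on the curve.


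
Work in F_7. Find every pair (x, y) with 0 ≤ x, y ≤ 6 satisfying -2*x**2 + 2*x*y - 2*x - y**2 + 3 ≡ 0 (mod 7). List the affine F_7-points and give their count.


Affine F_7-points: {(1, 1), (2, 5), (2, 6), (3, 0), (3, 6), (4, 4), (6, 1), (6, 4)}; count = 8.

For each of the 49 pairs (x, y) ∈ F_7², evaluate f(x, y) mod 7. Record the zeros.
  x = 0: [0↦3, 1↦2, 2↦6, 3↦1, 4↦1, 5↦6, 6↦2]  zeros at y ∈ ∅
  x = 1: [0↦6, 1↦0, 2↦6, 3↦3, 4↦5, 5↦5, 6↦3]  zeros at y ∈ {1}
  x = 2: [0↦5, 1↦1, 2↦2, 3↦1, 4↦5, 5↦0, 6↦0]  zeros at y ∈ {5, 6}
  x = 3: [0↦0, 1↦5, 2↦1, 3↦2, 4↦1, 5↦5, 6↦0]  zeros at y ∈ {0, 6}
  x = 4: [0↦5, 1↦5, 2↦3, 3↦6, 4↦0, 5↦6, 6↦3]  zeros at y ∈ {4}
  x = 5: [0↦6, 1↦1, 2↦1, 3↦6, 4↦2, 5↦3, 6↦2]  zeros at y ∈ ∅
  x = 6: [0↦3, 1↦0, 2↦2, 3↦2, 4↦0, 5↦3, 6↦4]  zeros at y ∈ {1, 4}
Collecting zeros: affine points = {(1, 1), (2, 5), (2, 6), (3, 0), (3, 6), (4, 4), (6, 1), (6, 4)}.
Total count |C(F_7)_aff| = 8.


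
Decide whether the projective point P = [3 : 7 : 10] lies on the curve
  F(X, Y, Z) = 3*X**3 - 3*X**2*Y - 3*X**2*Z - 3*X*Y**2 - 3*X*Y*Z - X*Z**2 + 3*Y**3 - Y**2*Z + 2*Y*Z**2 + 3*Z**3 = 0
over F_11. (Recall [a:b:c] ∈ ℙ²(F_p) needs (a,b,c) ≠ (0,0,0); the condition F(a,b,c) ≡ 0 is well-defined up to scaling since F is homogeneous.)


F(3,7,10) ≡ 0 (mod 11); P is on the curve.

Evaluate F(3, 7, 10) term-by-term (mod 11).
  3*X**3 ↦ 3·27·1·1 = 81
  -3*X**2*Y ↦ -3·9·7·1 = -189
  -3*X**2*Z ↦ -3·9·1·10 = -270
  -3*X*Y**2 ↦ -3·3·49·1 = -441
  -3*X*Y*Z ↦ -3·3·7·10 = -630
  -X*Z**2 ↦ -1·3·1·100 = -300
  3*Y**3 ↦ 3·1·343·1 = 1029
  -Y**2*Z ↦ -1·1·49·10 = -490
  2*Y*Z**2 ↦ 2·1·7·100 = 1400
  3*Z**3 ↦ 3·1·1·1000 = 3000
Sum: F(3, 7, 10) = (81) + (-189) + (-270) + (-441) + (-630) + (-300) + (1029) + (-490) + (1400) + (3000) = 3190.
Reducing mod 11: 3190 ≡ 0 (mod 11).
Since F(a, b, c) ≡ 0 (mod 11), P lies on the curve.


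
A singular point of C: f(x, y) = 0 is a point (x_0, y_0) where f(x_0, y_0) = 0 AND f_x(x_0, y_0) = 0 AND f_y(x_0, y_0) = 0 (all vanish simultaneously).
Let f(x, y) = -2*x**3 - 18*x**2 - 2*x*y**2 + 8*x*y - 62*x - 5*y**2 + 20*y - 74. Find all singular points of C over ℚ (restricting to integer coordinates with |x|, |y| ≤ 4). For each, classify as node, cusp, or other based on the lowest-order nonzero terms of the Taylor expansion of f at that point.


Singular points: {(-3, 2)}; classification: cusp.

Compute partial derivatives:
  f_x = -6*x**2 - 36*x - 2*y**2 + 8*y - 62.
  f_y = -4*x*y + 8*x - 10*y + 20.
Scan x_0 ∈ {−4, ..., 4}. For each x_0, f_y(x_0, y) is a polynomial in y; find its integer roots y ∈ {−4, ..., 4}, then test f_x and f at those candidates.
  x = -4: f_y(-4, y) = 6*y - 12; vanishes at y ∈ {2}. (-4, 2): f_x = -6 ≠ 0.
  x = -3: f_y(-3, y) = 2*y - 4; vanishes at y ∈ {2}. (-3, 2): f_x = 0, f = 0 — SINGULAR.
  x = -2: f_y(-2, y) = 4 - 2*y; vanishes at y ∈ {2}. (-2, 2): f_x = -6 ≠ 0.
  x = -1: f_y(-1, y) = 12 - 6*y; vanishes at y ∈ {2}. (-1, 2): f_x = -24 ≠ 0.
  x = 0: f_y(0, y) = 20 - 10*y; vanishes at y ∈ {2}. (0, 2): f_x = -54 ≠ 0.
  x = 1: f_y(1, y) = 28 - 14*y; vanishes at y ∈ {2}. (1, 2): f_x = -96 ≠ 0.
  x = 2: f_y(2, y) = 36 - 18*y; vanishes at y ∈ {2}. (2, 2): f_x = -150 ≠ 0.
  x = 3: f_y(3, y) = 44 - 22*y; vanishes at y ∈ {2}. (3, 2): f_x = -216 ≠ 0.
  x = 4: f_y(4, y) = 52 - 26*y; vanishes at y ∈ {2}. (4, 2): f_x = -294 ≠ 0.
Only singular point on the grid: (-3, 2).
Classify: substitute x = -3 + u, y = 2 + v and expand: f = -2*u**3 - 2*u*v**2 + v**2.
No constant or linear terms (consistent with a singular point). Quadratic part: v**2. Cubic part: -2*u**3 - 2*u*v**2.
The quadratic part v**2 is a perfect square, so there is a single (double) tangent line v = 0, i.e. y = 2. Restricting the cubic part to that line (v = 0) leaves -2*u**3 ≠ 0, so f is not divisible by v and the branch is v² ≈ 2*u**3 to lowest order — this is a cusp.
Classification: cusp.


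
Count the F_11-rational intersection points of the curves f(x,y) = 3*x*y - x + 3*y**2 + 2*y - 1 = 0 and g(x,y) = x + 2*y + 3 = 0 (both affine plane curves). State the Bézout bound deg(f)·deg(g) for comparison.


Common zeros: {(0, 4), (1, 9)}; count = 2; Bézout bound = 2.

deg(f) = 2, deg(g) = 1, so Bézout bound = 2.
Scan x ∈ F_11. For each x, list the y ∈ F_11 with f(x, y) ≡ 0 and those with g(x, y) ≡ 0 (mod 11); the common zeros in that column are the intersection.
  x = 0: f ≡ 0 at y ∈ {4, 10}; g ≡ 0 at y ∈ {4}; common: {4}.
  x = 1: f ≡ 0 at y ∈ {4, 9}; g ≡ 0 at y ∈ {9}; common: {9}.
  x = 2: f ≡ 0 at y ∈ {4, 8}; g ≡ 0 at y ∈ {3}; common: ∅.
  x = 3: f ≡ 0 at y ∈ {4, 7}; g ≡ 0 at y ∈ {8}; common: ∅.
  x = 4: f ≡ 0 at y ∈ {4, 6}; g ≡ 0 at y ∈ {2}; common: ∅.
  x = 5: f ≡ 0 at y ∈ {4, 5}; g ≡ 0 at y ∈ {7}; common: ∅.
  x = 6: f ≡ 0 at y ∈ {4}; g ≡ 0 at y ∈ {1}; common: ∅.
  x = 7: f ≡ 0 at y ∈ {3, 4}; g ≡ 0 at y ∈ {6}; common: ∅.
  x = 8: f ≡ 0 at y ∈ {2, 4}; g ≡ 0 at y ∈ {0}; common: ∅.
  x = 9: f ≡ 0 at y ∈ {1, 4}; g ≡ 0 at y ∈ {5}; common: ∅.
  x = 10: f ≡ 0 at y ∈ {0, 4}; g ≡ 0 at y ∈ {10}; common: ∅.
Collecting: common zeros = {(0, 4), (1, 9)}, so the count is 2.
Comparison with the Bézout bound: 2 ≤ 2 = deg(f)·deg(g), as expected for curves with no common component (the bound is attained).


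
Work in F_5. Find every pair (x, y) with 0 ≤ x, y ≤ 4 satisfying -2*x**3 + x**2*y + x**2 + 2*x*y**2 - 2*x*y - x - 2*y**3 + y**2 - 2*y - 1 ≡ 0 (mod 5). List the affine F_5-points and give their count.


Affine F_5-points: {(1, 1), (1, 4), (2, 0), (2, 2), (2, 3), (3, 2), (4, 2)}; count = 7.

For each of the 25 pairs (x, y) ∈ F_5², evaluate f(x, y) mod 5. Record the zeros.
  x = 0: [0↦4, 1↦1, 2↦3, 3↦3, 4↦4]  zeros at y ∈ ∅
  x = 1: [0↦2, 1↦0, 2↦2, 3↦1, 4↦0]  zeros at y ∈ {1, 4}
  x = 2: [0↦0, 1↦1, 2↦0, 3↦0, 4↦4]  zeros at y ∈ {0, 2, 3}
  x = 3: [0↦1, 1↦2, 2↦0, 3↦3, 4↦4]  zeros at y ∈ {2}
  x = 4: [0↦3, 1↦1, 2↦0, 3↦3, 4↦3]  zeros at y ∈ {2}
Collecting zeros: affine points = {(1, 1), (1, 4), (2, 0), (2, 2), (2, 3), (3, 2), (4, 2)}.
Total count |C(F_5)_aff| = 7.


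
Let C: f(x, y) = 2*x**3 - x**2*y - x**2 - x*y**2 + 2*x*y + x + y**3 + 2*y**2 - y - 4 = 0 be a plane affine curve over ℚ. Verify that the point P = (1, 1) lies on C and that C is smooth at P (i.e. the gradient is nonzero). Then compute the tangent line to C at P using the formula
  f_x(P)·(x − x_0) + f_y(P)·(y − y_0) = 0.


Tangent line at P: 4*x + 5*y - 9 = 0.

Step 1: f(1, 1) = 0, so P lies on C.
Step 2: partial derivatives
  f_x(x, y) = 6*x**2 - 2*x*y - 2*x - y**2 + 2*y + 1, f_y(x, y) = -x**2 - 2*x*y + 2*x + 3*y**2 + 4*y - 1.
  f_x(P) = 4, f_y(P) = 5 (gradient nonzero, so P is smooth).
Step 3: tangent line at P: 4·(x − 1) + 5·(y − 1) = 0.
Expanding: 4*x + 5*y - 9 = 0.


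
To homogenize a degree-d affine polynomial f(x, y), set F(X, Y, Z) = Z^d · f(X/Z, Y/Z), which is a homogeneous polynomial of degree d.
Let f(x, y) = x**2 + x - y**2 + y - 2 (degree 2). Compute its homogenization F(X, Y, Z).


F(X, Y, Z) = X**2 + X*Z - Y**2 + Y*Z - 2*Z**2

deg(f) = 2.
Substitute x = X/Z, y = Y/Z into f, then multiply by Z^2.
  monomial 1·x^2·y^0 ↦ 1·X^2·Y^0·Z^0.
  monomial 1·x^1·y^0 ↦ 1·X^1·Y^0·Z^1.
  monomial -1·x^0·y^2 ↦ -1·X^0·Y^2·Z^0.
  monomial 1·x^0·y^1 ↦ 1·X^0·Y^1·Z^1.
  monomial -2·x^0·y^0 ↦ -2·X^0·Y^0·Z^2.
Collecting: F(X, Y, Z) = X**2 + X*Z - Y**2 + Y*Z - 2*Z**2.


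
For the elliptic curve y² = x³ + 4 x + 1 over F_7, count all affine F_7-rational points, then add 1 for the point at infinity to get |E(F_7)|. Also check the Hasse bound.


Affine points = {(0, 1), (0, 6), (4, 2), (4, 5)}; affine count = 4; |E(F_7)| = 5.

Discriminant check: Δ ∝ 4a³ + 27b² = 4·4³ + 27·1² = 4·64 + 27·1 ≡ 3 (mod 7). Nonzero ⇒ E is nonsingular.
For each x ∈ F_7, compute rhs = x³ + 4·x + 1 mod 7, then count y ∈ F_7 with y² ≡ rhs.
  x = 0: rhs = 1, matching y values: 1, 6 (2 points).
  x = 1: rhs = 6, matching y values: none (0 points).
  x = 2: rhs = 3, matching y values: none (0 points).
  x = 3: rhs = 5, matching y values: none (0 points).
  x = 4: rhs = 4, matching y values: 2, 5 (2 points).
  x = 5: rhs = 6, matching y values: none (0 points).
  x = 6: rhs = 3, matching y values: none (0 points).
Total affine count: 4.
Full point count |E(F_7)| = 4 + 1 = 5.
Hasse bound: |5 − (7+1)| = |-3| = 3 ≤ 2√7 ≈ 5.2915 ✓.


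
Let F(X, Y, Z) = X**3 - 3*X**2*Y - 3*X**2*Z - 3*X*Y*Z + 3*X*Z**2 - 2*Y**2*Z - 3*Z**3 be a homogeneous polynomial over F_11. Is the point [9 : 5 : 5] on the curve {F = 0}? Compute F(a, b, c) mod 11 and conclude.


F(9,5,5) ≡ 6 (mod 11); P is NOT on the curve.

Evaluate F(9, 5, 5) term-by-term (mod 11).
  X**3 ↦ 1·729·1·1 = 729
  -3*X**2*Y ↦ -3·81·5·1 = -1215
  -3*X**2*Z ↦ -3·81·1·5 = -1215
  -3*X*Y*Z ↦ -3·9·5·5 = -675
  3*X*Z**2 ↦ 3·9·1·25 = 675
  -2*Y**2*Z ↦ -2·1·25·5 = -250
  -3*Z**3 ↦ -3·1·1·125 = -375
Sum: F(9, 5, 5) = (729) + (-1215) + (-1215) + (-675) + (675) + (-250) + (-375) = -2326.
Reducing mod 11: -2326 ≡ 6 (mod 11).
Since F(a, b, c) ≡ 6 ≠ 0 (mod 11), P does NOT lie on the curve.


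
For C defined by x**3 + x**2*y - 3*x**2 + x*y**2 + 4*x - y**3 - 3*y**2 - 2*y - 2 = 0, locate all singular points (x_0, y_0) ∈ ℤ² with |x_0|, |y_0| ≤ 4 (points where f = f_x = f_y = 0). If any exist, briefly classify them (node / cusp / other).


Singular points: {(1, -1)}; classification: node.

Compute partial derivatives:
  f_x = 3*x**2 + 2*x*y - 6*x + y**2 + 4.
  f_y = x**2 + 2*x*y - 3*y**2 - 6*y - 2.
Scan x_0 ∈ {−4, ..., 4}. For each x_0, f_y(x_0, y) is a polynomial in y; find its integer roots y ∈ {−4, ..., 4}, then test f_x and f at those candidates.
  x = -4: f_y(-4, y) = -3*y**2 - 14*y + 14; no integer root y with |y| ≤ 4.
  x = -3: f_y(-3, y) = -3*y**2 - 12*y + 7; no integer root y with |y| ≤ 4.
  x = -2: f_y(-2, y) = -3*y**2 - 10*y + 2; no integer root y with |y| ≤ 4.
  x = -1: f_y(-1, y) = -3*y**2 - 8*y - 1; no integer root y with |y| ≤ 4.
  x = 0: f_y(0, y) = -3*y**2 - 6*y - 2; no integer root y with |y| ≤ 4.
  x = 1: f_y(1, y) = -3*y**2 - 4*y - 1; vanishes at y ∈ {-1}. (1, -1): f_x = 0, f = 0 — SINGULAR.
  x = 2: f_y(2, y) = -3*y**2 - 2*y + 2; no integer root y with |y| ≤ 4.
  x = 3: f_y(3, y) = 7 - 3*y**2; no integer root y with |y| ≤ 4.
  x = 4: f_y(4, y) = -3*y**2 + 2*y + 14; no integer root y with |y| ≤ 4.
Only singular point on the grid: (1, -1).
Classify: substitute x = 1 + u, y = -1 + v and expand: f = u**3 + u**2*v - u**2 + u*v**2 - v**3 + v**2.
No constant or linear terms (consistent with a singular point). Quadratic part: -u**2 + v**2. Cubic part: u**3 + u**2*v + u*v**2 - v**3.
The quadratic part v**2 - u**2 = (v − u)(v + u) splits into two distinct linear factors, so there are two distinct tangent lines y − -1 = ±(x − 1) — this is a node (ordinary double point).
Classification: node.


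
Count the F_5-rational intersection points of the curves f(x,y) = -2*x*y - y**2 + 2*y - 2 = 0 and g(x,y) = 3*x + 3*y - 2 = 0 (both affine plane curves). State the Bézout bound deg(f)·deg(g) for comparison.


Common zeros: {(0, 4), (2, 2)}; count = 2; Bézout bound = 2.

deg(f) = 2, deg(g) = 1, so Bézout bound = 2.
Scan x ∈ F_5. For each x, list the y ∈ F_5 with f(x, y) ≡ 0 and those with g(x, y) ≡ 0 (mod 5); the common zeros in that column are the intersection.
  x = 0: f ≡ 0 at y ∈ {3, 4}; g ≡ 0 at y ∈ {4}; common: {4}.
  x = 1: f ≡ 0 at y ∈ ∅; g ≡ 0 at y ∈ {3}; common: ∅.
  x = 2: f ≡ 0 at y ∈ {1, 2}; g ≡ 0 at y ∈ {2}; common: {2}.
  x = 3: f ≡ 0 at y ∈ ∅; g ≡ 0 at y ∈ {1}; common: ∅.
  x = 4: f ≡ 0 at y ∈ ∅; g ≡ 0 at y ∈ {0}; common: ∅.
Collecting: common zeros = {(0, 4), (2, 2)}, so the count is 2.
Comparison with the Bézout bound: 2 ≤ 2 = deg(f)·deg(g), as expected for curves with no common component (the bound is attained).


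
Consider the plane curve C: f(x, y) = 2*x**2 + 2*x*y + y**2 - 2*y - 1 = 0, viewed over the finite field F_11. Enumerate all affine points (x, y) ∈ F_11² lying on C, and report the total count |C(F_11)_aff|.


Affine F_11-points: {(2, 3), (2, 6), (3, 1), (3, 6), (4, 8), (5, 7), (6, 3), (6, 9), (7, 1), (7, 9), (10, 7), (10, 8)}; count = 12.

For each of the 121 pairs (x, y) ∈ F_11², evaluate f(x, y) mod 11. Record the zeros.
  x = 0: [0↦10, 1↦9, 2↦10, 3↦2, 4↦7, 5↦3, 6↦1, 7↦1, 8↦3, 9↦7, 10↦2]  zeros at y ∈ ∅
  x = 1: [0↦1, 1↦2, 2↦5, 3↦10, 4↦6, 5↦4, 6↦4, 7↦6, 8↦10, 9↦5, 10↦2]  zeros at y ∈ ∅
  x = 2: [0↦7, 1↦10, 2↦4, 3↦0, 4↦9, 5↦9, 6↦0, 7↦4, 8↦10, 9↦7, 10↦6]  zeros at y ∈ {3, 6}
  x = 3: [0↦6, 1↦0, 2↦7, 3↦5, 4↦5, 5↦7, 6↦0, 7↦6, 8↦3, 9↦2, 10↦3]  zeros at y ∈ {1, 6}
  x = 4: [0↦9, 1↦5, 2↦3, 3↦3, 4↦5, 5↦9, 6↦4, 7↦1, 8↦0, 9↦1, 10↦4]  zeros at y ∈ {8}
  x = 5: [0↦5, 1↦3, 2↦3, 3↦5, 4↦9, 5↦4, 6↦1, 7↦0, 8↦1, 9↦4, 10↦9]  zeros at y ∈ {7}
  x = 6: [0↦5, 1↦5, 2↦7, 3↦0, 4↦6, 5↦3, 6↦2, 7↦3, 8↦6, 9↦0, 10↦7]  zeros at y ∈ {3, 9}
  x = 7: [0↦9, 1↦0, 2↦4, 3↦10, 4↦7, 5↦6, 6↦7, 7↦10, 8↦4, 9↦0, 10↦9]  zeros at y ∈ {1, 9}
  x = 8: [0↦6, 1↦10, 2↦5, 3↦2, 4↦1, 5↦2, 6↦5, 7↦10, 8↦6, 9↦4, 10↦4]  zeros at y ∈ ∅
  x = 9: [0↦7, 1↦2, 2↦10, 3↦9, 4↦10, 5↦2, 6↦7, 7↦3, 8↦1, 9↦1, 10↦3]  zeros at y ∈ ∅
  x = 10: [0↦1, 1↦9, 2↦8, 3↦9, 4↦1, 5↦6, 6↦2, 7↦0, 8↦0, 9↦2, 10↦6]  zeros at y ∈ {7, 8}
Collecting zeros: affine points = {(2, 3), (2, 6), (3, 1), (3, 6), (4, 8), (5, 7), (6, 3), (6, 9), (7, 1), (7, 9), (10, 7), (10, 8)}.
Total count |C(F_11)_aff| = 12.


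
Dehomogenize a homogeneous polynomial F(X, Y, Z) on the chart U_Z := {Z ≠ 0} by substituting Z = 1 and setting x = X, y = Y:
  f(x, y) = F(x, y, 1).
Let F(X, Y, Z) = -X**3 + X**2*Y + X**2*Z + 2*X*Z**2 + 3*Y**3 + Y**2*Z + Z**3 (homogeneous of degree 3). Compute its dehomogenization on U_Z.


f(x, y) = -x**3 + x**2*y + x**2 + 2*x + 3*y**3 + y**2 + 1

On U_Z we set Z = 1. Each monomial c·X^i·Y^j·Z^k in F becomes c·x^i·y^j·1^k = c·x^i·y^j.
Substituting Z = 1: F(X, Y, 1) = -x**3 + x**2*y + x**2 + 2*x + 3*y**3 + y**2 + 1.
Note: deg(f) ≤ deg(F) = 3; strict inequality happens when F is divisible by Z (lost terms).


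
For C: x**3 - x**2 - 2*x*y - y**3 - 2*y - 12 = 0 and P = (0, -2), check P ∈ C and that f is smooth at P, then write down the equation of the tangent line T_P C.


Tangent line at P: 4*x - 14*y - 28 = 0.

Step 1: f(0, -2) = 0, so P lies on C.
Step 2: partial derivatives
  f_x(x, y) = 3*x**2 - 2*x - 2*y, f_y(x, y) = -2*x - 3*y**2 - 2.
  f_x(P) = 4, f_y(P) = -14 (gradient nonzero, so P is smooth).
Step 3: tangent line at P: 4·(x − 0) + -14·(y − -2) = 0.
Expanding: 4*x - 14*y - 28 = 0.


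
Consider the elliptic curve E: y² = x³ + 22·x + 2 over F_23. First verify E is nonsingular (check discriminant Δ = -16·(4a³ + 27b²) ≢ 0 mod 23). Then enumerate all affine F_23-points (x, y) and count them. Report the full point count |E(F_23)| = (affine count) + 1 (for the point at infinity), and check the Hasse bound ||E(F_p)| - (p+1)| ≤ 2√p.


Affine points = {(0, 5), (0, 18), (1, 5), (1, 18), (2, 10), (2, 13), (3, 7), (3, 16), (4, 4), (4, 19), (7, 4), (7, 19), (8, 0), (9, 3), (9, 20), (10, 7), (10, 16), (12, 4), (12, 19), (13, 1), (13, 22), (14, 8), (14, 15), (15, 2), (15, 21), (20, 1), (20, 22), (22, 5), (22, 18)}; affine count = 29; |E(F_23)| = 30.

Discriminant check: Δ ∝ 4a³ + 27b² = 4·22³ + 27·2² = 4·10648 + 27·4 ≡ 12 (mod 23). Nonzero ⇒ E is nonsingular.
For each x ∈ F_23, compute rhs = x³ + 22·x + 2 mod 23, then count y ∈ F_23 with y² ≡ rhs.
  x = 0: rhs = 2, matching y values: 5, 18 (2 points).
  x = 1: rhs = 2, matching y values: 5, 18 (2 points).
  x = 2: rhs = 8, matching y values: 10, 13 (2 points).
  x = 3: rhs = 3, matching y values: 7, 16 (2 points).
  x = 4: rhs = 16, matching y values: 4, 19 (2 points).
  x = 5: rhs = 7, matching y values: none (0 points).
  x = 6: rhs = 5, matching y values: none (0 points).
  x = 7: rhs = 16, matching y values: 4, 19 (2 points).
  x = 8: rhs = 0, matching y values: 0 (1 points).
  x = 9: rhs = 9, matching y values: 3, 20 (2 points).
  x = 10: rhs = 3, matching y values: 7, 16 (2 points).
  x = 11: rhs = 11, matching y values: none (0 points).
  x = 12: rhs = 16, matching y values: 4, 19 (2 points).
  x = 13: rhs = 1, matching y values: 1, 22 (2 points).
  x = 14: rhs = 18, matching y values: 8, 15 (2 points).
  x = 15: rhs = 4, matching y values: 2, 21 (2 points).
  x = 16: rhs = 11, matching y values: none (0 points).
  x = 17: rhs = 22, matching y values: none (0 points).
  x = 18: rhs = 20, matching y values: none (0 points).
  x = 19: rhs = 11, matching y values: none (0 points).
  x = 20: rhs = 1, matching y values: 1, 22 (2 points).
  x = 21: rhs = 19, matching y values: none (0 points).
  x = 22: rhs = 2, matching y values: 5, 18 (2 points).
Total affine count: 29.
Full point count |E(F_23)| = 29 + 1 = 30.
Hasse bound: |30 − (23+1)| = |6| = 6 ≤ 2√23 ≈ 9.5917 ✓.


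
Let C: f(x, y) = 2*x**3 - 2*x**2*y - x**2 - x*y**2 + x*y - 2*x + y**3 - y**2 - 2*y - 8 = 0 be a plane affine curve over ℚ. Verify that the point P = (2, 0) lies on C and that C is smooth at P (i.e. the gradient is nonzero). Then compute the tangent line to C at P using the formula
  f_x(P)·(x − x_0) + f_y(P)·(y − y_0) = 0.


Tangent line at P: 18*x - 8*y - 36 = 0.

Step 1: f(2, 0) = 0, so P lies on C.
Step 2: partial derivatives
  f_x(x, y) = 6*x**2 - 4*x*y - 2*x - y**2 + y - 2, f_y(x, y) = -2*x**2 - 2*x*y + x + 3*y**2 - 2*y - 2.
  f_x(P) = 18, f_y(P) = -8 (gradient nonzero, so P is smooth).
Step 3: tangent line at P: 18·(x − 2) + -8·(y − 0) = 0.
Expanding: 18*x - 8*y - 36 = 0.


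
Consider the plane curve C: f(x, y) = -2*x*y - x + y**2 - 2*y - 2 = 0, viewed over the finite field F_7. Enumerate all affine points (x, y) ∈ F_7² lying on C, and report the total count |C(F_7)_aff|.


Affine F_7-points: {(1, 2), (3, 4), (5, 0), (5, 5), (6, 1), (6, 6)}; count = 6.

For each of the 49 pairs (x, y) ∈ F_7², evaluate f(x, y) mod 7. Record the zeros.
  x = 0: [0↦5, 1↦4, 2↦5, 3↦1, 4↦6, 5↦6, 6↦1]  zeros at y ∈ ∅
  x = 1: [0↦4, 1↦1, 2↦0, 3↦1, 4↦4, 5↦2, 6↦2]  zeros at y ∈ {2}
  x = 2: [0↦3, 1↦5, 2↦2, 3↦1, 4↦2, 5↦5, 6↦3]  zeros at y ∈ ∅
  x = 3: [0↦2, 1↦2, 2↦4, 3↦1, 4↦0, 5↦1, 6↦4]  zeros at y ∈ {4}
  x = 4: [0↦1, 1↦6, 2↦6, 3↦1, 4↦5, 5↦4, 6↦5]  zeros at y ∈ ∅
  x = 5: [0↦0, 1↦3, 2↦1, 3↦1, 4↦3, 5↦0, 6↦6]  zeros at y ∈ {0, 5}
  x = 6: [0↦6, 1↦0, 2↦3, 3↦1, 4↦1, 5↦3, 6↦0]  zeros at y ∈ {1, 6}
Collecting zeros: affine points = {(1, 2), (3, 4), (5, 0), (5, 5), (6, 1), (6, 6)}.
Total count |C(F_7)_aff| = 6.


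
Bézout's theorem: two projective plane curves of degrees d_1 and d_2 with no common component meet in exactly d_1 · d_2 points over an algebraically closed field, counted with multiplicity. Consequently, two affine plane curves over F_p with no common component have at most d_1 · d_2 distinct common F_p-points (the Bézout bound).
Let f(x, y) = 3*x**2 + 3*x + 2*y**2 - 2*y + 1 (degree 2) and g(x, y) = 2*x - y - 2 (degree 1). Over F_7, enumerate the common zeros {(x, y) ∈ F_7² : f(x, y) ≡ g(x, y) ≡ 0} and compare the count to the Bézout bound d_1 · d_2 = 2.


Common zeros: {(1, 0), (5, 1)}; count = 2; Bézout bound = 2.

deg(f) = 2, deg(g) = 1, so Bézout bound = 2.
Scan x ∈ F_7. For each x, list the y ∈ F_7 with f(x, y) ≡ 0 and those with g(x, y) ≡ 0 (mod 7); the common zeros in that column are the intersection.
  x = 0: f ≡ 0 at y ∈ ∅; g ≡ 0 at y ∈ {5}; common: ∅.
  x = 1: f ≡ 0 at y ∈ {0, 1}; g ≡ 0 at y ∈ {0}; common: {0}.
  x = 2: f ≡ 0 at y ∈ ∅; g ≡ 0 at y ∈ {2}; common: ∅.
  x = 3: f ≡ 0 at y ∈ {3, 5}; g ≡ 0 at y ∈ {4}; common: ∅.
  x = 4: f ≡ 0 at y ∈ ∅; g ≡ 0 at y ∈ {6}; common: ∅.
  x = 5: f ≡ 0 at y ∈ {0, 1}; g ≡ 0 at y ∈ {1}; common: {1}.
  x = 6: f ≡ 0 at y ∈ ∅; g ≡ 0 at y ∈ {3}; common: ∅.
Collecting: common zeros = {(1, 0), (5, 1)}, so the count is 2.
Comparison with the Bézout bound: 2 ≤ 2 = deg(f)·deg(g), as expected for curves with no common component (the bound is attained).


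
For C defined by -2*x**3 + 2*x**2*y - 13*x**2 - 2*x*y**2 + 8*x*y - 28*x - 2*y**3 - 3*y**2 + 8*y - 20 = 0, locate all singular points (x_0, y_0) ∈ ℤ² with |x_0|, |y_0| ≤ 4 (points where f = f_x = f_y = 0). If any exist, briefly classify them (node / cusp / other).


Singular points: {(-2, 0)}; classification: node.

Compute partial derivatives:
  f_x = -6*x**2 + 4*x*y - 26*x - 2*y**2 + 8*y - 28.
  f_y = 2*x**2 - 4*x*y + 8*x - 6*y**2 - 6*y + 8.
Scan x_0 ∈ {−4, ..., 4}. For each x_0, f_y(x_0, y) is a polynomial in y; find its integer roots y ∈ {−4, ..., 4}, then test f_x and f at those candidates.
  x = -4: f_y(-4, y) = -6*y**2 + 10*y + 8; no integer root y with |y| ≤ 4.
  x = -3: f_y(-3, y) = -6*y**2 + 6*y + 2; no integer root y with |y| ≤ 4.
  x = -2: f_y(-2, y) = -6*y**2 + 2*y; vanishes at y ∈ {0}. (-2, 0): f_x = 0, f = 0 — SINGULAR.
  x = -1: f_y(-1, y) = -6*y**2 - 2*y + 2; no integer root y with |y| ≤ 4.
  x = 0: f_y(0, y) = -6*y**2 - 6*y + 8; no integer root y with |y| ≤ 4.
  x = 1: f_y(1, y) = -6*y**2 - 10*y + 18; no integer root y with |y| ≤ 4.
  x = 2: f_y(2, y) = -6*y**2 - 14*y + 32; no integer root y with |y| ≤ 4.
  x = 3: f_y(3, y) = -6*y**2 - 18*y + 50; no integer root y with |y| ≤ 4.
  x = 4: f_y(4, y) = -6*y**2 - 22*y + 72; no integer root y with |y| ≤ 4.
Only singular point on the grid: (-2, 0).
Classify: substitute x = -2 + u, y = 0 + v and expand: f = -2*u**3 + 2*u**2*v - u**2 - 2*u*v**2 - 2*v**3 + v**2.
No constant or linear terms (consistent with a singular point). Quadratic part: -u**2 + v**2. Cubic part: -2*u**3 + 2*u**2*v - 2*u*v**2 - 2*v**3.
The quadratic part v**2 - u**2 = (v − u)(v + u) splits into two distinct linear factors, so there are two distinct tangent lines y − 0 = ±(x − -2) — this is a node (ordinary double point).
Classification: node.


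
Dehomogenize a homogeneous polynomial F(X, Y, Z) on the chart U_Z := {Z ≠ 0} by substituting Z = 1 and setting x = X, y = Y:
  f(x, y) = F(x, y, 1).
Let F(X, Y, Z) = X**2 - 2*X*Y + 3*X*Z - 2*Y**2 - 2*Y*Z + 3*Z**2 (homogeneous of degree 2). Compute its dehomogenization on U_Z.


f(x, y) = x**2 - 2*x*y + 3*x - 2*y**2 - 2*y + 3

On U_Z we set Z = 1. Each monomial c·X^i·Y^j·Z^k in F becomes c·x^i·y^j·1^k = c·x^i·y^j.
Substituting Z = 1: F(X, Y, 1) = x**2 - 2*x*y + 3*x - 2*y**2 - 2*y + 3.
Note: deg(f) ≤ deg(F) = 2; strict inequality happens when F is divisible by Z (lost terms).


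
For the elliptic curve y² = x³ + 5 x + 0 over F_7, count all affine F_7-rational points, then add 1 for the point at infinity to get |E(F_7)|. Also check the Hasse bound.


Affine points = {(0, 0), (2, 2), (2, 5), (3, 0), (4, 0), (6, 1), (6, 6)}; affine count = 7; |E(F_7)| = 8.

Discriminant check: Δ ∝ 4a³ + 27b² = 4·5³ + 27·0² = 4·125 + 27·0 ≡ 3 (mod 7). Nonzero ⇒ E is nonsingular.
For each x ∈ F_7, compute rhs = x³ + 5·x + 0 mod 7, then count y ∈ F_7 with y² ≡ rhs.
  x = 0: rhs = 0, matching y values: 0 (1 points).
  x = 1: rhs = 6, matching y values: none (0 points).
  x = 2: rhs = 4, matching y values: 2, 5 (2 points).
  x = 3: rhs = 0, matching y values: 0 (1 points).
  x = 4: rhs = 0, matching y values: 0 (1 points).
  x = 5: rhs = 3, matching y values: none (0 points).
  x = 6: rhs = 1, matching y values: 1, 6 (2 points).
Total affine count: 7.
Full point count |E(F_7)| = 7 + 1 = 8.
Hasse bound: |8 − (7+1)| = |0| = 0 ≤ 2√7 ≈ 5.2915 ✓.
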